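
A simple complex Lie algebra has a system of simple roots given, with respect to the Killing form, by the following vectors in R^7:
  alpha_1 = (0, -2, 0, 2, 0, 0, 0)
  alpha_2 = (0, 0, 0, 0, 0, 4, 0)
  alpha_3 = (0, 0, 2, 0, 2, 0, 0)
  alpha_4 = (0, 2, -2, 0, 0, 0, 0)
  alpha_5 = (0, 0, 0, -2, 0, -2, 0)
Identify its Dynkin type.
Compute the Cartan integers a_ij = 2(alpha_i, alpha_j)/(alpha_j, alpha_j); the resulting 5x5 Cartan matrix is
[[2, 0, 0, -1, -1], [0, 2, 0, 0, -2], [0, 0, 2, -1, 0], [-1, 0, -1, 2, 0], [-1, -1, 0, 0, 2]].
The roots have two lengths (squared-length ratio 2:1); the short ones are alpha_{1,3,4,5}. The associated Dynkin diagram is a chain of 5 nodes with a double edge at one end; the terminal node there is the unique long simple root (C_5), so the type is C_5 (the algebra sp(10)).

type C_5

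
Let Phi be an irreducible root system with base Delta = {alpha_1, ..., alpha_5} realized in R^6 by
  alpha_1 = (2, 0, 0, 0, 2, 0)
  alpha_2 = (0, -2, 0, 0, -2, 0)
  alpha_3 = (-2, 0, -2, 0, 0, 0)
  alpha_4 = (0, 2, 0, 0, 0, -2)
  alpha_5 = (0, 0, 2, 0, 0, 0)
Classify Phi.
Compute the Cartan integers a_ij = 2(alpha_i, alpha_j)/(alpha_j, alpha_j); the resulting 5x5 Cartan matrix is
[[2, -1, -1, 0, 0], [-1, 2, 0, -1, 0], [-1, 0, 2, 0, -2], [0, -1, 0, 2, 0], [0, 0, -1, 0, 2]].
The roots have two lengths (squared-length ratio 2:1); the short ones are alpha_{5}. The associated Dynkin diagram is a chain of 5 nodes with a double edge at one end; the terminal node there is the unique short simple root (B_5), so the type is B_5 (the algebra so(11)).

B_5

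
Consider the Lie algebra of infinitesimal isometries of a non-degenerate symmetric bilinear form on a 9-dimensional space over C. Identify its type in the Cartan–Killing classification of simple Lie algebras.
This is so(9) with 9 odd, which has dimension 9(9-1)/2 = 36 and rank (9-1)/2 = 4. In the classification of classical Lie algebras, the orthogonal algebra so(2n+1) in an odd number of variables has type B_n; here n = 4, so the Dynkin diagram is a chain of 4 nodes with a double edge at one end; the terminal node there is the unique short simple root (B_4). Hence the type is B_4.

B4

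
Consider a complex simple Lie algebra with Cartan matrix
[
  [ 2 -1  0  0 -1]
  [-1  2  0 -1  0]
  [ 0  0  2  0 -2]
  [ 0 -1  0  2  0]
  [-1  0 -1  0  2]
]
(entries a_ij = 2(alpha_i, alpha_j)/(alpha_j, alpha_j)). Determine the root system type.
The matrix has rank 5 with 2's on the diagonal. Reading the off-diagonal entries as Dynkin edges (a single edge where a_ij = a_ji = -1; a double or triple edge where a_ij * a_ji = 2 or 3), the diagram is a chain of 5 nodes with a double edge at one end; the terminal node there is the unique long simple root (C_5). One simple-root ordering that puts it in standard form is (alpha_4, alpha_2, alpha_1, alpha_5, alpha_3). So the algebra is type C_5, i.e. sp(10).

type C_5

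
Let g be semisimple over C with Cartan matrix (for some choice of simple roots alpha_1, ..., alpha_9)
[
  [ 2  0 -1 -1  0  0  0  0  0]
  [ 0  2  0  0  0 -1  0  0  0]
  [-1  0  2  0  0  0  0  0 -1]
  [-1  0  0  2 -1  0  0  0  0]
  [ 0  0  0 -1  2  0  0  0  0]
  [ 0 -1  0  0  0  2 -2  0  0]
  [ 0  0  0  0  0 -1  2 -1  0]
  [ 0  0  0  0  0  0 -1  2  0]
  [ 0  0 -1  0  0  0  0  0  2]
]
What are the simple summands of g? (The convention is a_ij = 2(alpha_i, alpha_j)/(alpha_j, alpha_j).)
The diagram associated to this matrix has two connected components: the simple roots {alpha_1, alpha_3, alpha_4, alpha_5, alpha_9} form a chain of 5 nodes with single edges (A_5), and {alpha_2, alpha_6, alpha_7, alpha_8} form a chain of 4 nodes with a double edge between the middle two (F_4). A semisimple Lie algebra decomposes uniquely as the direct sum of simple ideals, one per connected component of its Dynkin diagram, so g ≅ A_5 ⊕ F_4 (dimension 35 + 52 = 87).

type A_5 ⊕ type F_4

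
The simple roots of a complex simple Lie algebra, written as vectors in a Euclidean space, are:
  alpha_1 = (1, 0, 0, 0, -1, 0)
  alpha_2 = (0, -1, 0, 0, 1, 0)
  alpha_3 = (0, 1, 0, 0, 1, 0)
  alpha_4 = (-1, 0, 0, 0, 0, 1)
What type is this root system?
type D_4

Compute the Cartan integers a_ij = 2(alpha_i, alpha_j)/(alpha_j, alpha_j); the resulting 4x4 Cartan matrix is
[[2, -1, -1, -1], [-1, 2, 0, 0], [-1, 0, 2, 0], [-1, 0, 0, 2]].
All simple roots have the same length, so the diagram is simply laced. The associated Dynkin diagram is a chain of 2 nodes with a fork of two nodes at one end (D_4), so the type is D_4 (the algebra so(8)).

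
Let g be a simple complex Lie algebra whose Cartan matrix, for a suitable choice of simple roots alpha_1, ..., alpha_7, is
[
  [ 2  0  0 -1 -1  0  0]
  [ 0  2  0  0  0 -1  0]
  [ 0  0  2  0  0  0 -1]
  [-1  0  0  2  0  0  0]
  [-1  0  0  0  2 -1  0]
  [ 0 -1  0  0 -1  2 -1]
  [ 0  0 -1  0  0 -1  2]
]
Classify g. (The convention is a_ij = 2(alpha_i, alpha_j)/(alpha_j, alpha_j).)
E_7

The matrix has rank 7 with 2's on the diagonal. Reading the off-diagonal entries as Dynkin edges (a single edge where a_ij = a_ji = -1; a double or triple edge where a_ij * a_ji = 2 or 3), the diagram is a chain of 6 nodes with one extra node attached to the third node from one end (E_7). One simple-root ordering that puts it in standard form is (alpha_3, alpha_2, alpha_7, alpha_6, alpha_5, alpha_1, alpha_4). So the algebra is type E_7.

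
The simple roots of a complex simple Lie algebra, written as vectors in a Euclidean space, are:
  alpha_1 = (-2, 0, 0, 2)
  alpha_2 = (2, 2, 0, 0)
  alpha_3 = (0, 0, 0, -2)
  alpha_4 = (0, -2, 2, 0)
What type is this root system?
B_4

Compute the Cartan integers a_ij = 2(alpha_i, alpha_j)/(alpha_j, alpha_j); the resulting 4x4 Cartan matrix is
[[2, -1, -2, 0], [-1, 2, 0, -1], [-1, 0, 2, 0], [0, -1, 0, 2]].
The roots have two lengths (squared-length ratio 2:1); the short ones are alpha_{3}. The associated Dynkin diagram is a chain of 4 nodes with a double edge at one end; the terminal node there is the unique short simple root (B_4), so the type is B_4 (the algebra so(9)).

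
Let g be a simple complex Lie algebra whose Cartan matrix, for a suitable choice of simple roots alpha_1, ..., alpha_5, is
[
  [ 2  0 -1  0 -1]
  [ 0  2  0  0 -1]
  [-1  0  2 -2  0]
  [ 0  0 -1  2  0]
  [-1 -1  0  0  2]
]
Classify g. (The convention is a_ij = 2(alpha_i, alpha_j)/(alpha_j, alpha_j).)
B_5

The matrix has rank 5 with 2's on the diagonal. Reading the off-diagonal entries as Dynkin edges (a single edge where a_ij = a_ji = -1; a double or triple edge where a_ij * a_ji = 2 or 3), the diagram is a chain of 5 nodes with a double edge at one end; the terminal node there is the unique short simple root (B_5). One simple-root ordering that puts it in standard form is (alpha_2, alpha_5, alpha_1, alpha_3, alpha_4). So the algebra is type B_5, i.e. so(11).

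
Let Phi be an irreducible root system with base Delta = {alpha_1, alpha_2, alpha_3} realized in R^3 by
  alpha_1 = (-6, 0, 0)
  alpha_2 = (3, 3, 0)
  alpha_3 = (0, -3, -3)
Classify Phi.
C_3 (sp(6))

Compute the Cartan integers a_ij = 2(alpha_i, alpha_j)/(alpha_j, alpha_j); the resulting 3x3 Cartan matrix is
[[2, -2, 0], [-1, 2, -1], [0, -1, 2]].
The roots have two lengths (squared-length ratio 2:1); the short ones are alpha_{2,3}. The associated Dynkin diagram is a chain of 3 nodes with a double edge at one end; the terminal node there is the unique long simple root (C_3), so the type is C_3 (the algebra sp(6)).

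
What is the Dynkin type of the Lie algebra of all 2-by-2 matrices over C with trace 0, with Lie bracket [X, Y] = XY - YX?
A_1 (sl(2))

This is sl(2), which has dimension 2^2 - 1 = 3 and rank 2 - 1 = 1 (a Cartan subalgebra is the diagonal traceless matrices). In the classification of classical Lie algebras, the special linear algebra sl(n+1) has type A_n; here n = 1, so the Dynkin diagram is a chain of 1 nodes with single edges (A_1). Hence the type is A_1.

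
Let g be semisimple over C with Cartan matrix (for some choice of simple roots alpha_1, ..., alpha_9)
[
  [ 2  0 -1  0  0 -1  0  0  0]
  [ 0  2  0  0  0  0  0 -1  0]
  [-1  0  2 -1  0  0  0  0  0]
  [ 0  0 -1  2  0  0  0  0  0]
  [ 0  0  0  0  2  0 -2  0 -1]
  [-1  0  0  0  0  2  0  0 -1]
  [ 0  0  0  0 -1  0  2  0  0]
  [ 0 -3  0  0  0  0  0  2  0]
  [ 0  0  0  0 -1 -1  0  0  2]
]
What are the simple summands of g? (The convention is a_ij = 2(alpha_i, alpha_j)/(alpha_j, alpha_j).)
The diagram associated to this matrix has two connected components: the simple roots {alpha_1, alpha_3, alpha_4, alpha_5, alpha_6, alpha_7, alpha_9} form a chain of 7 nodes with a double edge at one end; the terminal node there is the unique short simple root (B_7), and {alpha_2, alpha_8} form two nodes joined by a triple edge (G_2). A semisimple Lie algebra decomposes uniquely as the direct sum of simple ideals, one per connected component of its Dynkin diagram, so g ≅ B_7 ⊕ G_2 (dimension 105 + 14 = 119).

B_7 + G_2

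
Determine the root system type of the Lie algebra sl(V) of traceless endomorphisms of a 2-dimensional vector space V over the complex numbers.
This is sl(2), which has dimension 2^2 - 1 = 3 and rank 2 - 1 = 1 (a Cartan subalgebra is the diagonal traceless matrices). In the classification of classical Lie algebras, the special linear algebra sl(n+1) has type A_n; here n = 1, so the Dynkin diagram is a chain of 1 nodes with single edges (A_1). Hence the type is A_1.

type A_1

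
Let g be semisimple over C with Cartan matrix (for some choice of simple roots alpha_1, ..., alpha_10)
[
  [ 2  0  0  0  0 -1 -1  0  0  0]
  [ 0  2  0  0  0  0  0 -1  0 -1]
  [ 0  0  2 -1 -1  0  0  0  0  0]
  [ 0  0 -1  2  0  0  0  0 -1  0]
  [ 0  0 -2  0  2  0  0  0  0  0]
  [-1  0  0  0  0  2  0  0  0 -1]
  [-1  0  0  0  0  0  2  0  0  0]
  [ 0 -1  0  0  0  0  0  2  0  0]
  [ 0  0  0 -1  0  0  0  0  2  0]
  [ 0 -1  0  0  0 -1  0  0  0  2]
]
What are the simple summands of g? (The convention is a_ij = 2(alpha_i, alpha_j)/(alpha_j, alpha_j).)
A6 + C4

The diagram associated to this matrix has two connected components: the simple roots {alpha_1, alpha_2, alpha_6, alpha_7, alpha_8, alpha_10} form a chain of 6 nodes with single edges (A_6), and {alpha_3, alpha_4, alpha_5, alpha_9} form a chain of 4 nodes with a double edge at one end; the terminal node there is the unique long simple root (C_4). A semisimple Lie algebra decomposes uniquely as the direct sum of simple ideals, one per connected component of its Dynkin diagram, so g ≅ A_6 ⊕ C_4 (dimension 48 + 36 = 84).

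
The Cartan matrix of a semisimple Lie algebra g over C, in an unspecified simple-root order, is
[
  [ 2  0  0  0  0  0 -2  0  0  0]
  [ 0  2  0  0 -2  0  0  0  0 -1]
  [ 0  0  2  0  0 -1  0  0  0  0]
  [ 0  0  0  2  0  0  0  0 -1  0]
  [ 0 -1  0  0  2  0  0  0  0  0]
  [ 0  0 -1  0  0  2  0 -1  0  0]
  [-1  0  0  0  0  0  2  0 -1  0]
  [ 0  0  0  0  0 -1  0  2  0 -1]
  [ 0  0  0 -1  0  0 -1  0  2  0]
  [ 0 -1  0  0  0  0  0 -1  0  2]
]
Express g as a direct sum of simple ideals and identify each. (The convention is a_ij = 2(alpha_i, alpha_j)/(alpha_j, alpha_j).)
The diagram associated to this matrix has two connected components: the simple roots {alpha_2, alpha_3, alpha_5, alpha_6, alpha_8, alpha_10} form a chain of 6 nodes with a double edge at one end; the terminal node there is the unique short simple root (B_6), and {alpha_1, alpha_4, alpha_7, alpha_9} form a chain of 4 nodes with a double edge at one end; the terminal node there is the unique long simple root (C_4). A semisimple Lie algebra decomposes uniquely as the direct sum of simple ideals, one per connected component of its Dynkin diagram, so g ≅ B_6 ⊕ C_4 (dimension 78 + 36 = 114).

B_6 ⊕ C_4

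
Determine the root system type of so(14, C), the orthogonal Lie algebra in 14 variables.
This is so(14) with 14 even, which has dimension 14(14-1)/2 = 91 and rank 14/2 = 7. In the classification of classical Lie algebras, the orthogonal algebra so(2n) in an even number of variables has type D_n; here n = 7, so the Dynkin diagram is a chain of 5 nodes with a fork of two nodes at one end (D_7). Hence the type is D_7.

type D_7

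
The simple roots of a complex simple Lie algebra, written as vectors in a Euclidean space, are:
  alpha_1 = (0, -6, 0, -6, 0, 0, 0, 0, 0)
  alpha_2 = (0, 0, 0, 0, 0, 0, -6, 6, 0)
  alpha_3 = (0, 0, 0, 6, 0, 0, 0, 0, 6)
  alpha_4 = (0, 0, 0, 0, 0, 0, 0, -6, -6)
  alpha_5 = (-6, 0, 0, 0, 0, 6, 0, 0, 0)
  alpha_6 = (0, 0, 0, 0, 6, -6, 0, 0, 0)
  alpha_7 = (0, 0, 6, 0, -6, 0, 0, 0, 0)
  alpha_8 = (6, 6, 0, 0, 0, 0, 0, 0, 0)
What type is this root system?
Compute the Cartan integers a_ij = 2(alpha_i, alpha_j)/(alpha_j, alpha_j); the resulting 8x8 Cartan matrix is
[[2, 0, -1, 0, 0, 0, 0, -1], [0, 2, 0, -1, 0, 0, 0, 0], [-1, 0, 2, -1, 0, 0, 0, 0], [0, -1, -1, 2, 0, 0, 0, 0], [0, 0, 0, 0, 2, -1, 0, -1], [0, 0, 0, 0, -1, 2, -1, 0], [0, 0, 0, 0, 0, -1, 2, 0], [-1, 0, 0, 0, -1, 0, 0, 2]].
All simple roots have the same length, so the diagram is simply laced. The associated Dynkin diagram is a chain of 8 nodes with single edges (A_8), so the type is A_8 (the algebra sl(9)).

A_8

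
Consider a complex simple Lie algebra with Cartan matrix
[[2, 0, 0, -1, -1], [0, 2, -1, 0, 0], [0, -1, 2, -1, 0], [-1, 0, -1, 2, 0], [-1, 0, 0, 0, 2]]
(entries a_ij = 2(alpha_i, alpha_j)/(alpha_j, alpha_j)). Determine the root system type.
type A_5

The matrix has rank 5 with 2's on the diagonal. Reading the off-diagonal entries as Dynkin edges (a single edge where a_ij = a_ji = -1; a double or triple edge where a_ij * a_ji = 2 or 3), the diagram is a chain of 5 nodes with single edges (A_5). One simple-root ordering that puts it in standard form is (alpha_2, alpha_3, alpha_4, alpha_1, alpha_5). So the algebra is type A_5, i.e. sl(6).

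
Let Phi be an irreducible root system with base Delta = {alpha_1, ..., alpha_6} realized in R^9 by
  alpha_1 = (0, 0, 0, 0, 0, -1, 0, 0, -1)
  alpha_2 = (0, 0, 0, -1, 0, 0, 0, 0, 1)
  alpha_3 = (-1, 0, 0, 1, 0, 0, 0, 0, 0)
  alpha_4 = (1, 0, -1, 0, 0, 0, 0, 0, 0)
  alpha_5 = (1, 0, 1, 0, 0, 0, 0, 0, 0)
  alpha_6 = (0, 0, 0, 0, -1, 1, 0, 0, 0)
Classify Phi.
Compute the Cartan integers a_ij = 2(alpha_i, alpha_j)/(alpha_j, alpha_j); the resulting 6x6 Cartan matrix is
[[2, -1, 0, 0, 0, -1], [-1, 2, -1, 0, 0, 0], [0, -1, 2, -1, -1, 0], [0, 0, -1, 2, 0, 0], [0, 0, -1, 0, 2, 0], [-1, 0, 0, 0, 0, 2]].
All simple roots have the same length, so the diagram is simply laced. The associated Dynkin diagram is a chain of 4 nodes with a fork of two nodes at one end (D_6), so the type is D_6 (the algebra so(12)).

D_6 (so(12))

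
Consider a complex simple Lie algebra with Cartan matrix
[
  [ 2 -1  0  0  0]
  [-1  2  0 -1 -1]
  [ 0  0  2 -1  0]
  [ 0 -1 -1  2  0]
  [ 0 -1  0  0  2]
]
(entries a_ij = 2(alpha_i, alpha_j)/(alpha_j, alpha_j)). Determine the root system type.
The matrix has rank 5 with 2's on the diagonal. Reading the off-diagonal entries as Dynkin edges (a single edge where a_ij = a_ji = -1; a double or triple edge where a_ij * a_ji = 2 or 3), the diagram is a chain of 3 nodes with a fork of two nodes at one end (D_5). One simple-root ordering that puts it in standard form is (alpha_3, alpha_4, alpha_2, alpha_5, alpha_1). So the algebra is type D_5, i.e. so(10).

type D_5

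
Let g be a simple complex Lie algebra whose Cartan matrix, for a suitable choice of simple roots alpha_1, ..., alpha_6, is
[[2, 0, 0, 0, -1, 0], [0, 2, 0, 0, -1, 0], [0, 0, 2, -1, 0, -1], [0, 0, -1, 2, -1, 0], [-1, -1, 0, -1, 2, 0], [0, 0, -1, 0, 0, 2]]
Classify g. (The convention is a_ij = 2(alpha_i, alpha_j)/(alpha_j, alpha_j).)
The matrix has rank 6 with 2's on the diagonal. Reading the off-diagonal entries as Dynkin edges (a single edge where a_ij = a_ji = -1; a double or triple edge where a_ij * a_ji = 2 or 3), the diagram is a chain of 4 nodes with a fork of two nodes at one end (D_6). One simple-root ordering that puts it in standard form is (alpha_6, alpha_3, alpha_4, alpha_5, alpha_2, alpha_1). So the algebra is type D_6, i.e. so(12).

type D_6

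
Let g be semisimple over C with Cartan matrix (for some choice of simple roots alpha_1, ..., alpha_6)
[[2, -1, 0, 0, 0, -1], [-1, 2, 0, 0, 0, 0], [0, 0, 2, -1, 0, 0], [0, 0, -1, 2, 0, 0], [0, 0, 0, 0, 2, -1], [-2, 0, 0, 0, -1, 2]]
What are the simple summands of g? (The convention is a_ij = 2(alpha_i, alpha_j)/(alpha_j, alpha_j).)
The diagram associated to this matrix has two connected components: the simple roots {alpha_3, alpha_4} form a chain of 2 nodes with single edges (A_2), and {alpha_1, alpha_2, alpha_5, alpha_6} form a chain of 4 nodes with a double edge between the middle two (F_4). A semisimple Lie algebra decomposes uniquely as the direct sum of simple ideals, one per connected component of its Dynkin diagram, so g ≅ A_2 ⊕ F_4 (dimension 8 + 52 = 60).

A_2 + F_4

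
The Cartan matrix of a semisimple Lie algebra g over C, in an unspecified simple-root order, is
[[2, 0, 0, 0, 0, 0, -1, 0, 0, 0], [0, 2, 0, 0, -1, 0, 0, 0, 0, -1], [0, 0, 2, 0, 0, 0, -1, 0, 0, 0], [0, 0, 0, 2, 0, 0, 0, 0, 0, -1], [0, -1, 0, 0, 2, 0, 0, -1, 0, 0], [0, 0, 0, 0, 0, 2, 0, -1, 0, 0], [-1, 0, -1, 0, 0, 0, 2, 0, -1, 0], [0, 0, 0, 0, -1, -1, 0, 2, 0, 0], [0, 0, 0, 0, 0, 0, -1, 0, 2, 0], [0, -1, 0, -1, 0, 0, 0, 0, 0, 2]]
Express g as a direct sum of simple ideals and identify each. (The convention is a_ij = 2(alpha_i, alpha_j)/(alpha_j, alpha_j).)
A6 ⊕ D4

The diagram associated to this matrix has two connected components: the simple roots {alpha_2, alpha_4, alpha_5, alpha_6, alpha_8, alpha_10} form a chain of 6 nodes with single edges (A_6), and {alpha_1, alpha_3, alpha_7, alpha_9} form a chain of 2 nodes with a fork of two nodes at one end (D_4). A semisimple Lie algebra decomposes uniquely as the direct sum of simple ideals, one per connected component of its Dynkin diagram, so g ≅ A_6 ⊕ D_4 (dimension 48 + 28 = 76).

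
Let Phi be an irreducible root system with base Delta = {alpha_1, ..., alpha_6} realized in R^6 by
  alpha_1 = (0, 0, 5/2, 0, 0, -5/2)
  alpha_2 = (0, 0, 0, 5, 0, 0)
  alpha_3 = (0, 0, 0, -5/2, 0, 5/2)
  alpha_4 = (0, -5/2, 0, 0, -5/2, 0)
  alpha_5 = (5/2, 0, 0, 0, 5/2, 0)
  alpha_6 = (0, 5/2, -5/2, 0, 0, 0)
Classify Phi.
Compute the Cartan integers a_ij = 2(alpha_i, alpha_j)/(alpha_j, alpha_j); the resulting 6x6 Cartan matrix is
[[2, 0, -1, 0, 0, -1], [0, 2, -2, 0, 0, 0], [-1, -1, 2, 0, 0, 0], [0, 0, 0, 2, -1, -1], [0, 0, 0, -1, 2, 0], [-1, 0, 0, -1, 0, 2]].
The roots have two lengths (squared-length ratio 2:1); the short ones are alpha_{1,3,4,5,6}. The associated Dynkin diagram is a chain of 6 nodes with a double edge at one end; the terminal node there is the unique long simple root (C_6), so the type is C_6 (the algebra sp(12)).

C6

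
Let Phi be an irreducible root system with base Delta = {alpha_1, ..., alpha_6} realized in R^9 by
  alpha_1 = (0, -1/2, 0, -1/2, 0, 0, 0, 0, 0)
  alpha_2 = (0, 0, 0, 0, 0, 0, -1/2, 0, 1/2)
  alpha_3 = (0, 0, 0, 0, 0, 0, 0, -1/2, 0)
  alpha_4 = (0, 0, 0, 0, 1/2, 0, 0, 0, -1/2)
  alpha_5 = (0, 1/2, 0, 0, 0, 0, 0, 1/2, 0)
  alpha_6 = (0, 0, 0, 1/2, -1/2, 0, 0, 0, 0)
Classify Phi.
Compute the Cartan integers a_ij = 2(alpha_i, alpha_j)/(alpha_j, alpha_j); the resulting 6x6 Cartan matrix is
[[2, 0, 0, 0, -1, -1], [0, 2, 0, -1, 0, 0], [0, 0, 2, 0, -1, 0], [0, -1, 0, 2, 0, -1], [-1, 0, -2, 0, 2, 0], [-1, 0, 0, -1, 0, 2]].
The roots have two lengths (squared-length ratio 2:1); the short ones are alpha_{3}. The associated Dynkin diagram is a chain of 6 nodes with a double edge at one end; the terminal node there is the unique short simple root (B_6), so the type is B_6 (the algebra so(13)).

B_6 (so(13))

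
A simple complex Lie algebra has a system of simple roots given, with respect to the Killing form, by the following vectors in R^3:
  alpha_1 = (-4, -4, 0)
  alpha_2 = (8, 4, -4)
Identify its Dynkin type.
Compute the Cartan integers a_ij = 2(alpha_i, alpha_j)/(alpha_j, alpha_j); the resulting 2x2 Cartan matrix is
[[2, -1], [-3, 2]].
The roots have two lengths (squared-length ratio 3:1); the short ones are alpha_{1}. The associated Dynkin diagram is two nodes joined by a triple edge (G_2), so the type is G_2.

G_2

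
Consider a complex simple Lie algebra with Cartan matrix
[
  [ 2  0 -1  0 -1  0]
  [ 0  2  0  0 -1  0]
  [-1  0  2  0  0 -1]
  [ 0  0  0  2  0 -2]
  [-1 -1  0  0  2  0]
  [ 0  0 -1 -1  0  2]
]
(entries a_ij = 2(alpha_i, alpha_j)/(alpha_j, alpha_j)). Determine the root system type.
C_6 (sp(12))

The matrix has rank 6 with 2's on the diagonal. Reading the off-diagonal entries as Dynkin edges (a single edge where a_ij = a_ji = -1; a double or triple edge where a_ij * a_ji = 2 or 3), the diagram is a chain of 6 nodes with a double edge at one end; the terminal node there is the unique long simple root (C_6). One simple-root ordering that puts it in standard form is (alpha_2, alpha_5, alpha_1, alpha_3, alpha_6, alpha_4). So the algebra is type C_6, i.e. sp(12).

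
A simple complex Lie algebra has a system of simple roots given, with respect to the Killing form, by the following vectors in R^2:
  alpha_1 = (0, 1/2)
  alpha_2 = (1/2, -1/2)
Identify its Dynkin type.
B2

Compute the Cartan integers a_ij = 2(alpha_i, alpha_j)/(alpha_j, alpha_j); the resulting 2x2 Cartan matrix is
[[2, -1], [-2, 2]].
The roots have two lengths (squared-length ratio 2:1); the short ones are alpha_{1}. The associated Dynkin diagram is a chain of 2 nodes with a double edge at one end; the terminal node there is the unique short simple root (B_2), so the type is B_2 (the algebra so(5)).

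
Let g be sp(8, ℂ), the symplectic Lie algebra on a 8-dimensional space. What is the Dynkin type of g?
C_4 (sp(8))

This is sp(8), which has dimension 8(8+1)/2 = 36 and rank 8/2 = 4. In the classification of classical Lie algebras, the symplectic algebra sp(2n) has type C_n; here n = 4, so the Dynkin diagram is a chain of 4 nodes with a double edge at one end; the terminal node there is the unique long simple root (C_4). Hence the type is C_4.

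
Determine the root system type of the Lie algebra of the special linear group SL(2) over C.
This is sl(2), which has dimension 2^2 - 1 = 3 and rank 2 - 1 = 1 (a Cartan subalgebra is the diagonal traceless matrices). In the classification of classical Lie algebras, the special linear algebra sl(n+1) has type A_n; here n = 1, so the Dynkin diagram is a chain of 1 nodes with single edges (A_1). Hence the type is A_1.

A_1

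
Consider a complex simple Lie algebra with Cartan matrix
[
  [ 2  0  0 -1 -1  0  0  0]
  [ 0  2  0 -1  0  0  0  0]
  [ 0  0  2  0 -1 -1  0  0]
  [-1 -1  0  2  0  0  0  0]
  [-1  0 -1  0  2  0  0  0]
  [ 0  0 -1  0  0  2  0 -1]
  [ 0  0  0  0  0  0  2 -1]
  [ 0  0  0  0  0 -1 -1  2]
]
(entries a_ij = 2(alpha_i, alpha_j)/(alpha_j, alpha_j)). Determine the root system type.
The matrix has rank 8 with 2's on the diagonal. Reading the off-diagonal entries as Dynkin edges (a single edge where a_ij = a_ji = -1; a double or triple edge where a_ij * a_ji = 2 or 3), the diagram is a chain of 8 nodes with single edges (A_8). One simple-root ordering that puts it in standard form is (alpha_7, alpha_8, alpha_6, alpha_3, alpha_5, alpha_1, alpha_4, alpha_2). So the algebra is type A_8, i.e. sl(9).

type A_8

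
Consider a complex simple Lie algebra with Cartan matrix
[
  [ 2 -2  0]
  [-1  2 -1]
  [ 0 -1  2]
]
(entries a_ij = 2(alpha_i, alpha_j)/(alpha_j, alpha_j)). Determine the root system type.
type C_3

The matrix has rank 3 with 2's on the diagonal. Reading the off-diagonal entries as Dynkin edges (a single edge where a_ij = a_ji = -1; a double or triple edge where a_ij * a_ji = 2 or 3), the diagram is a chain of 3 nodes with a double edge at one end; the terminal node there is the unique long simple root (C_3). One simple-root ordering that puts it in standard form is (alpha_3, alpha_2, alpha_1). So the algebra is type C_3, i.e. sp(6).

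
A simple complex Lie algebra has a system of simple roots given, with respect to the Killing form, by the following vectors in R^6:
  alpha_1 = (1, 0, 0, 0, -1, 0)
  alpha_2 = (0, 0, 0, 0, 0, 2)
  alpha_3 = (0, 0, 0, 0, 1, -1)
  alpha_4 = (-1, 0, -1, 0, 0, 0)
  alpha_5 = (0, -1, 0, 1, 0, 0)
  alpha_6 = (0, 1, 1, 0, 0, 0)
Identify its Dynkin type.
C_6

Compute the Cartan integers a_ij = 2(alpha_i, alpha_j)/(alpha_j, alpha_j); the resulting 6x6 Cartan matrix is
[[2, 0, -1, -1, 0, 0], [0, 2, -2, 0, 0, 0], [-1, -1, 2, 0, 0, 0], [-1, 0, 0, 2, 0, -1], [0, 0, 0, 0, 2, -1], [0, 0, 0, -1, -1, 2]].
The roots have two lengths (squared-length ratio 2:1); the short ones are alpha_{1,3,4,5,6}. The associated Dynkin diagram is a chain of 6 nodes with a double edge at one end; the terminal node there is the unique long simple root (C_6), so the type is C_6 (the algebra sp(12)).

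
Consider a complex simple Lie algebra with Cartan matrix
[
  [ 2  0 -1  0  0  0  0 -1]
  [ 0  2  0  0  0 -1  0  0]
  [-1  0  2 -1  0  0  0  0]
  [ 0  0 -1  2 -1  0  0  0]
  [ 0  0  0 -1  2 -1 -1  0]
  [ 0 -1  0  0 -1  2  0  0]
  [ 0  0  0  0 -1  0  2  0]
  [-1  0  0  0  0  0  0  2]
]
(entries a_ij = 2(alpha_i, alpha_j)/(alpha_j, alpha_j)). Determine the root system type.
E8

The matrix has rank 8 with 2's on the diagonal. Reading the off-diagonal entries as Dynkin edges (a single edge where a_ij = a_ji = -1; a double or triple edge where a_ij * a_ji = 2 or 3), the diagram is a chain of 7 nodes with one extra node attached to the third node from one end (E_8). One simple-root ordering that puts it in standard form is (alpha_2, alpha_7, alpha_6, alpha_5, alpha_4, alpha_3, alpha_1, alpha_8). So the algebra is type E_8.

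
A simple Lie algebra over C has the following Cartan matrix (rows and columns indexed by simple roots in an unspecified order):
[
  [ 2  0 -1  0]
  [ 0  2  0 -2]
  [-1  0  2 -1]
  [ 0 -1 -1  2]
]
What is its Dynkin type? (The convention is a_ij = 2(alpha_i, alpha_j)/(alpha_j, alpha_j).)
C4

The matrix has rank 4 with 2's on the diagonal. Reading the off-diagonal entries as Dynkin edges (a single edge where a_ij = a_ji = -1; a double or triple edge where a_ij * a_ji = 2 or 3), the diagram is a chain of 4 nodes with a double edge at one end; the terminal node there is the unique long simple root (C_4). One simple-root ordering that puts it in standard form is (alpha_1, alpha_3, alpha_4, alpha_2). So the algebra is type C_4, i.e. sp(8).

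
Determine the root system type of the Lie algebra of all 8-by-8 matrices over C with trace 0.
A_7

This is sl(8), which has dimension 8^2 - 1 = 63 and rank 8 - 1 = 7 (a Cartan subalgebra is the diagonal traceless matrices). In the classification of classical Lie algebras, the special linear algebra sl(n+1) has type A_n; here n = 7, so the Dynkin diagram is a chain of 7 nodes with single edges (A_7). Hence the type is A_7.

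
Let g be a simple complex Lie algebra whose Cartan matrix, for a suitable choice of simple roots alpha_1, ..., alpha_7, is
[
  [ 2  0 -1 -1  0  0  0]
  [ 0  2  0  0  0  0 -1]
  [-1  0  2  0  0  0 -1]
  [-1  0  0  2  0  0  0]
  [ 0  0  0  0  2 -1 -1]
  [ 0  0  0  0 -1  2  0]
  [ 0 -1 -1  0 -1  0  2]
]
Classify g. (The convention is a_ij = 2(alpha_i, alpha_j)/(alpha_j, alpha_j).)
E_7

The matrix has rank 7 with 2's on the diagonal. Reading the off-diagonal entries as Dynkin edges (a single edge where a_ij = a_ji = -1; a double or triple edge where a_ij * a_ji = 2 or 3), the diagram is a chain of 6 nodes with one extra node attached to the third node from one end (E_7). One simple-root ordering that puts it in standard form is (alpha_6, alpha_2, alpha_5, alpha_7, alpha_3, alpha_1, alpha_4). So the algebra is type E_7.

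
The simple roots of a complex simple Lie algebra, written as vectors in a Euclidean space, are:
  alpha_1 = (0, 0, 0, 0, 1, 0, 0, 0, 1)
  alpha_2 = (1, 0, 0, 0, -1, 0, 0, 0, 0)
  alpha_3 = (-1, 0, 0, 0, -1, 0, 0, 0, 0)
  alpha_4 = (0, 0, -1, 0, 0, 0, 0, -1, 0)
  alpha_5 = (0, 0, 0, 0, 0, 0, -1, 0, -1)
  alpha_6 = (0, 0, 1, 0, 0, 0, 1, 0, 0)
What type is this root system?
Compute the Cartan integers a_ij = 2(alpha_i, alpha_j)/(alpha_j, alpha_j); the resulting 6x6 Cartan matrix is
[[2, -1, -1, 0, -1, 0], [-1, 2, 0, 0, 0, 0], [-1, 0, 2, 0, 0, 0], [0, 0, 0, 2, 0, -1], [-1, 0, 0, 0, 2, -1], [0, 0, 0, -1, -1, 2]].
All simple roots have the same length, so the diagram is simply laced. The associated Dynkin diagram is a chain of 4 nodes with a fork of two nodes at one end (D_6), so the type is D_6 (the algebra so(12)).

D6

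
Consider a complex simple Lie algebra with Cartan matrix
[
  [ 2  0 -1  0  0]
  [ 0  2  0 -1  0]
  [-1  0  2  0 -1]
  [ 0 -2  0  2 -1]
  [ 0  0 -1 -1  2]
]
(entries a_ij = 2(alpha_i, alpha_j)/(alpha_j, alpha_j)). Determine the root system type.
The matrix has rank 5 with 2's on the diagonal. Reading the off-diagonal entries as Dynkin edges (a single edge where a_ij = a_ji = -1; a double or triple edge where a_ij * a_ji = 2 or 3), the diagram is a chain of 5 nodes with a double edge at one end; the terminal node there is the unique short simple root (B_5). One simple-root ordering that puts it in standard form is (alpha_1, alpha_3, alpha_5, alpha_4, alpha_2). So the algebra is type B_5, i.e. so(11).

type B_5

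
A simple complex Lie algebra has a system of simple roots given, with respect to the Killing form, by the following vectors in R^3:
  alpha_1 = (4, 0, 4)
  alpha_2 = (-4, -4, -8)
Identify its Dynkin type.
G_2

Compute the Cartan integers a_ij = 2(alpha_i, alpha_j)/(alpha_j, alpha_j); the resulting 2x2 Cartan matrix is
[[2, -1], [-3, 2]].
The roots have two lengths (squared-length ratio 3:1); the short ones are alpha_{1}. The associated Dynkin diagram is two nodes joined by a triple edge (G_2), so the type is G_2.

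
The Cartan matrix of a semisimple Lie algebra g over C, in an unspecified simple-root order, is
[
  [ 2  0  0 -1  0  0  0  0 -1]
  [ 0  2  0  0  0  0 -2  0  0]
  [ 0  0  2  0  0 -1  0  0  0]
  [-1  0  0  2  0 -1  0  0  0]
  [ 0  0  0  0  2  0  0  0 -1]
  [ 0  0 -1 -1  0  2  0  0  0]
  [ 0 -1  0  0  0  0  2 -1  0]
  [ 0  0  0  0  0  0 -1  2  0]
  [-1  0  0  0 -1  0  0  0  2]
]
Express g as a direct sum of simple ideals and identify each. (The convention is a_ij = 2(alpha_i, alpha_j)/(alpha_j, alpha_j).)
The diagram associated to this matrix has two connected components: the simple roots {alpha_1, alpha_3, alpha_4, alpha_5, alpha_6, alpha_9} form a chain of 6 nodes with single edges (A_6), and {alpha_2, alpha_7, alpha_8} form a chain of 3 nodes with a double edge at one end; the terminal node there is the unique long simple root (C_3). A semisimple Lie algebra decomposes uniquely as the direct sum of simple ideals, one per connected component of its Dynkin diagram, so g ≅ A_6 ⊕ C_3 (dimension 48 + 21 = 69).

type A_6 ⊕ type C_3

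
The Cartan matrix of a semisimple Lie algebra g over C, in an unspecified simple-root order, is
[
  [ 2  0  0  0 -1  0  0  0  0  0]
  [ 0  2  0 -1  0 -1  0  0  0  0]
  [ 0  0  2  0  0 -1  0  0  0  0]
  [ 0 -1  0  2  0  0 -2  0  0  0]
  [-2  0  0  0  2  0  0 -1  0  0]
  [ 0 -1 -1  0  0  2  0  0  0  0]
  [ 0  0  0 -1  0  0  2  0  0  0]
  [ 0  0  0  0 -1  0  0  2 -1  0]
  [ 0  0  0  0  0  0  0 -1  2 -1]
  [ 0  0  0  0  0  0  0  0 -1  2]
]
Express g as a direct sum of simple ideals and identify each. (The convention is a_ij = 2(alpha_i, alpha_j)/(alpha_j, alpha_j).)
The diagram associated to this matrix has two connected components: the simple roots {alpha_1, alpha_5, alpha_8, alpha_9, alpha_10} form a chain of 5 nodes with a double edge at one end; the terminal node there is the unique short simple root (B_5), and {alpha_2, alpha_3, alpha_4, alpha_6, alpha_7} form a chain of 5 nodes with a double edge at one end; the terminal node there is the unique short simple root (B_5). A semisimple Lie algebra decomposes uniquely as the direct sum of simple ideals, one per connected component of its Dynkin diagram, so g ≅ B_5 ⊕ B_5 (dimension 55 + 55 = 110).

B_5 (so(11)) + B_5 (so(11))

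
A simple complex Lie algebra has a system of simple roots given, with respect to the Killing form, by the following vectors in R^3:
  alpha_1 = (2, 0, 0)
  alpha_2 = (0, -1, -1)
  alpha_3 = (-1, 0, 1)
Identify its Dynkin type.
C3

Compute the Cartan integers a_ij = 2(alpha_i, alpha_j)/(alpha_j, alpha_j); the resulting 3x3 Cartan matrix is
[[2, 0, -2], [0, 2, -1], [-1, -1, 2]].
The roots have two lengths (squared-length ratio 2:1); the short ones are alpha_{2,3}. The associated Dynkin diagram is a chain of 3 nodes with a double edge at one end; the terminal node there is the unique long simple root (C_3), so the type is C_3 (the algebra sp(6)).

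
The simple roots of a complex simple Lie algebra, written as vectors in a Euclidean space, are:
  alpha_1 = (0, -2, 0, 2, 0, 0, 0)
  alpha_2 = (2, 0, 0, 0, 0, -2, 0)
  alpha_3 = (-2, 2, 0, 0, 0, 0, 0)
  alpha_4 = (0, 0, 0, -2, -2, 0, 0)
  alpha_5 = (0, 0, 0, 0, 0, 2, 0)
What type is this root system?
B_5 (so(11))

Compute the Cartan integers a_ij = 2(alpha_i, alpha_j)/(alpha_j, alpha_j); the resulting 5x5 Cartan matrix is
[[2, 0, -1, -1, 0], [0, 2, -1, 0, -2], [-1, -1, 2, 0, 0], [-1, 0, 0, 2, 0], [0, -1, 0, 0, 2]].
The roots have two lengths (squared-length ratio 2:1); the short ones are alpha_{5}. The associated Dynkin diagram is a chain of 5 nodes with a double edge at one end; the terminal node there is the unique short simple root (B_5), so the type is B_5 (the algebra so(11)).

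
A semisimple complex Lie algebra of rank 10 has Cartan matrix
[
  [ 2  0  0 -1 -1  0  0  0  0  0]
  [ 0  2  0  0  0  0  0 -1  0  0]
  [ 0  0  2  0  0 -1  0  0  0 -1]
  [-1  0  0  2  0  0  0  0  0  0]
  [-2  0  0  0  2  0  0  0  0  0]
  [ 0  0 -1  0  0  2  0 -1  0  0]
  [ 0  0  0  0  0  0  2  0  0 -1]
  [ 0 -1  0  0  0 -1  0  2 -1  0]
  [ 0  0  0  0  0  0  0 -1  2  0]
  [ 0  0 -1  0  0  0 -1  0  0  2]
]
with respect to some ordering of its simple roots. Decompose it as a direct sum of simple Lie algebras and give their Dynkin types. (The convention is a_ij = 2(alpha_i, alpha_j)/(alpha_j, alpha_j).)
C3 ⊕ D7

The diagram associated to this matrix has two connected components: the simple roots {alpha_1, alpha_4, alpha_5} form a chain of 3 nodes with a double edge at one end; the terminal node there is the unique long simple root (C_3), and {alpha_2, alpha_3, alpha_6, alpha_7, alpha_8, alpha_9, alpha_10} form a chain of 5 nodes with a fork of two nodes at one end (D_7). A semisimple Lie algebra decomposes uniquely as the direct sum of simple ideals, one per connected component of its Dynkin diagram, so g ≅ C_3 ⊕ D_7 (dimension 21 + 91 = 112).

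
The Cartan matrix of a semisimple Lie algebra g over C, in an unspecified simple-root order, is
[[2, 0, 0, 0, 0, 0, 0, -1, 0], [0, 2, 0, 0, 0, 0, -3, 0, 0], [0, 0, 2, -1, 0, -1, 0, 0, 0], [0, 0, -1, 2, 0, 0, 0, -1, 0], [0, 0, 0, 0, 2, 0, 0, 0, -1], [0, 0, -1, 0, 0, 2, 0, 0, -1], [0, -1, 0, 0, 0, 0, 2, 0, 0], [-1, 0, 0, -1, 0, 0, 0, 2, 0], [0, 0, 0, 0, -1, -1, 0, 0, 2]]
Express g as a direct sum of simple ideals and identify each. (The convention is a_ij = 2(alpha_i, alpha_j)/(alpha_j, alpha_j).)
A_7 + G_2

The diagram associated to this matrix has two connected components: the simple roots {alpha_1, alpha_3, alpha_4, alpha_5, alpha_6, alpha_8, alpha_9} form a chain of 7 nodes with single edges (A_7), and {alpha_2, alpha_7} form two nodes joined by a triple edge (G_2). A semisimple Lie algebra decomposes uniquely as the direct sum of simple ideals, one per connected component of its Dynkin diagram, so g ≅ A_7 ⊕ G_2 (dimension 63 + 14 = 77).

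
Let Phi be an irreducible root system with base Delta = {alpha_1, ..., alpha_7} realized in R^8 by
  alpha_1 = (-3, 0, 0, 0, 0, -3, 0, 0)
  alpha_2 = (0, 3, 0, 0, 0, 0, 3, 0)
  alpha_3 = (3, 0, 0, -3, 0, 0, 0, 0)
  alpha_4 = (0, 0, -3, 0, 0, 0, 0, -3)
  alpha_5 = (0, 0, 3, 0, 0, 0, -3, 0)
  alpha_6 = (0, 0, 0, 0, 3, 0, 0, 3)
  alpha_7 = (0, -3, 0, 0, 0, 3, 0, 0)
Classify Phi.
type A_7

Compute the Cartan integers a_ij = 2(alpha_i, alpha_j)/(alpha_j, alpha_j); the resulting 7x7 Cartan matrix is
[[2, 0, -1, 0, 0, 0, -1], [0, 2, 0, 0, -1, 0, -1], [-1, 0, 2, 0, 0, 0, 0], [0, 0, 0, 2, -1, -1, 0], [0, -1, 0, -1, 2, 0, 0], [0, 0, 0, -1, 0, 2, 0], [-1, -1, 0, 0, 0, 0, 2]].
All simple roots have the same length, so the diagram is simply laced. The associated Dynkin diagram is a chain of 7 nodes with single edges (A_7), so the type is A_7 (the algebra sl(8)).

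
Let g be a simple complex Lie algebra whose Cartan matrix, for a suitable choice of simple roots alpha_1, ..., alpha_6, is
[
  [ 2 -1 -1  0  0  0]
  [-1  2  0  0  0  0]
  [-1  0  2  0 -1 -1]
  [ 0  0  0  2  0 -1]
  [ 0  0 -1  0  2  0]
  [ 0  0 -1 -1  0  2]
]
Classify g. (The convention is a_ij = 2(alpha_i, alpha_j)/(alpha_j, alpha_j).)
The matrix has rank 6 with 2's on the diagonal. Reading the off-diagonal entries as Dynkin edges (a single edge where a_ij = a_ji = -1; a double or triple edge where a_ij * a_ji = 2 or 3), the diagram is a chain of 5 nodes with one extra node attached to the third node from one end (E_6). One simple-root ordering that puts it in standard form is (alpha_4, alpha_5, alpha_6, alpha_3, alpha_1, alpha_2). So the algebra is type E_6.

E_6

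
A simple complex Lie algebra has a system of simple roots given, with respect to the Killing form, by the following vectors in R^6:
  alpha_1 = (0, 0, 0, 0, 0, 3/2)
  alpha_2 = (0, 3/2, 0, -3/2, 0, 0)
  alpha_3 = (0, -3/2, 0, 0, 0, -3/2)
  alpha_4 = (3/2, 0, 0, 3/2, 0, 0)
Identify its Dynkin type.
Compute the Cartan integers a_ij = 2(alpha_i, alpha_j)/(alpha_j, alpha_j); the resulting 4x4 Cartan matrix is
[[2, 0, -1, 0], [0, 2, -1, -1], [-2, -1, 2, 0], [0, -1, 0, 2]].
The roots have two lengths (squared-length ratio 2:1); the short ones are alpha_{1}. The associated Dynkin diagram is a chain of 4 nodes with a double edge at one end; the terminal node there is the unique short simple root (B_4), so the type is B_4 (the algebra so(9)).

B_4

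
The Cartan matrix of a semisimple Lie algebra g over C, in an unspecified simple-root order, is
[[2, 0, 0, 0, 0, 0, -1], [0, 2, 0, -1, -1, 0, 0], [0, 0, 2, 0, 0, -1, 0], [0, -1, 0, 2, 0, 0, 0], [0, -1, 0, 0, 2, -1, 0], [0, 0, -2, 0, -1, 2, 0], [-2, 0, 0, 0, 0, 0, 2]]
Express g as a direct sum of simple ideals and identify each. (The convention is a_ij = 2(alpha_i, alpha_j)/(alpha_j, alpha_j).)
The diagram associated to this matrix has two connected components: the simple roots {alpha_1, alpha_7} form a chain of 2 nodes with a double edge at one end; the terminal node there is the unique short simple root (B_2), and {alpha_2, alpha_3, alpha_4, alpha_5, alpha_6} form a chain of 5 nodes with a double edge at one end; the terminal node there is the unique short simple root (B_5). A semisimple Lie algebra decomposes uniquely as the direct sum of simple ideals, one per connected component of its Dynkin diagram, so g ≅ B_2 ⊕ B_5 (dimension 10 + 55 = 65).

B_2 (so(5)) ⊕ B_5 (so(11))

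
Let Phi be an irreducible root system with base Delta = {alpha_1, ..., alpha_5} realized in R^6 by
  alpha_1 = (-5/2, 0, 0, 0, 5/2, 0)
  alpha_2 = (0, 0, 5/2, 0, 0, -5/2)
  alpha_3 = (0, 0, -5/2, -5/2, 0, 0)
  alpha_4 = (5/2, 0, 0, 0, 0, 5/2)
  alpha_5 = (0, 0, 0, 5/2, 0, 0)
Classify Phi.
type B_5

Compute the Cartan integers a_ij = 2(alpha_i, alpha_j)/(alpha_j, alpha_j); the resulting 5x5 Cartan matrix is
[[2, 0, 0, -1, 0], [0, 2, -1, -1, 0], [0, -1, 2, 0, -2], [-1, -1, 0, 2, 0], [0, 0, -1, 0, 2]].
The roots have two lengths (squared-length ratio 2:1); the short ones are alpha_{5}. The associated Dynkin diagram is a chain of 5 nodes with a double edge at one end; the terminal node there is the unique short simple root (B_5), so the type is B_5 (the algebra so(11)).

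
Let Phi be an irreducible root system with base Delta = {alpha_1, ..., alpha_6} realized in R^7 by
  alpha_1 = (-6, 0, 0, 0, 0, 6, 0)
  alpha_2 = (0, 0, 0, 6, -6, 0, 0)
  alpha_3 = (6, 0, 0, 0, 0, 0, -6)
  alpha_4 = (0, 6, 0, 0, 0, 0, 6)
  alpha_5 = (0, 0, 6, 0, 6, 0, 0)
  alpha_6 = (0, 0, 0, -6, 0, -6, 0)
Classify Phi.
type A_6

Compute the Cartan integers a_ij = 2(alpha_i, alpha_j)/(alpha_j, alpha_j); the resulting 6x6 Cartan matrix is
[[2, 0, -1, 0, 0, -1], [0, 2, 0, 0, -1, -1], [-1, 0, 2, -1, 0, 0], [0, 0, -1, 2, 0, 0], [0, -1, 0, 0, 2, 0], [-1, -1, 0, 0, 0, 2]].
All simple roots have the same length, so the diagram is simply laced. The associated Dynkin diagram is a chain of 6 nodes with single edges (A_6), so the type is A_6 (the algebra sl(7)).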